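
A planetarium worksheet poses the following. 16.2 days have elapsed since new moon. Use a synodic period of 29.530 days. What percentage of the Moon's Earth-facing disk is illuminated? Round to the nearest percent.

98%

Phase angle: θ = 360°·(16.2 d)/(29.530 d) = 197.5°.
With cos θ = (-0.954), the lit fraction is (1 − (-0.954))/2 ≈ 0.977, so 98%.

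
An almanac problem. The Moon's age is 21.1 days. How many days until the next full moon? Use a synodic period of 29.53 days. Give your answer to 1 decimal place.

23.2 days

Full moon is 0.5 of the way through the cycle: age 0.5 × 29.53 = 14.765 d.
Already past this cycle's full moon; the next is at 14.765 + 29.53 = 44.295 d, so 44.295 − 21.1 = 23.195 days.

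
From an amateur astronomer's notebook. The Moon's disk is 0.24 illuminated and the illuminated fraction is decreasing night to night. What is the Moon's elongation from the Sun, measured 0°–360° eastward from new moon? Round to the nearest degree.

301°

From f = (1 − cos θ)/2: cos θ = 1 − 2×0.24 = 0.520; arccos → 58.7°.
A waning Moon lies in 180°–360°, so θ = 360° − 58.7° = 301.3°.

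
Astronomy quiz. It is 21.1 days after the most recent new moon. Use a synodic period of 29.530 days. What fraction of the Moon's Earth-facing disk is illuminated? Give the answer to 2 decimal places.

The Moon has covered 21.1/29.530 of its cycle, so θ ≈ 360° × 21.1/29.530 = 257.2°.
cos 257.2° = (-0.221), so f = (1 − (-0.221))/2 = 0.611.

0.61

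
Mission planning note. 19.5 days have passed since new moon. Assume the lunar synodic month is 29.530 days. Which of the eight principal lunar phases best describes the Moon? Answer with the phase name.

waning gibbous

At 19.5/29.530 of the cycle, θ ≈ 238° — the waning gibbous range.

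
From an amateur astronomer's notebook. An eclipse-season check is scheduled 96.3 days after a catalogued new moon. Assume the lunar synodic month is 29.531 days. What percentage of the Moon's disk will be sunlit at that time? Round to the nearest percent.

53%

96.3/29.531 = 3.261 lunations, so 3 complete cycles and 7.71 d into the next.
Elongation θ = 360° × 7.71/29.531 ≈ 94.0°.
cos 94.0° = (-0.069), so f = (1 − (-0.069))/2 = 0.534, so 53%.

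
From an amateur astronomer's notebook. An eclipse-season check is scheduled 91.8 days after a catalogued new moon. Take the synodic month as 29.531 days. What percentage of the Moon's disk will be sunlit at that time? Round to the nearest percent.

91.8 d spans 3 complete synodic months (3 × 29.531 = 88.59 d) plus 3.21 d.
Elongation θ = 360° × 3.21/29.531 ≈ 39.1°.
With cos θ = 0.776, the lit fraction is (1 − 0.776)/2 ≈ 0.112, so 11%.

11%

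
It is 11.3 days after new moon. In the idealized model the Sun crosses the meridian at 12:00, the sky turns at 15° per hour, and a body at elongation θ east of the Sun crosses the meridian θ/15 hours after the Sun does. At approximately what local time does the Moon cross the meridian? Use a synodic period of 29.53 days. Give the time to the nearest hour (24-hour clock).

21:00

Elongation θ = 360° × 11.3/29.53 ≈ 137.8°.
Delay after the Sun = 137.8° / (15°/h) ≈ 9.18 h.
12:00 + 9.18 h ≈ 21:11 → 21:00 to the nearest hour.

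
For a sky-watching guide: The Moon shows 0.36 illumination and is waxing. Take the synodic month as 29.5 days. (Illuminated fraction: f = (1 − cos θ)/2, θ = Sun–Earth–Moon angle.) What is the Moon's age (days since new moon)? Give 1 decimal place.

Invert f = (1 − cos θ)/2 to get cos θ = 1 − 2(0.36) = 0.280, hence θ₀ = arccos 0.280 = 73.7°.
Waxing ⇒ before full, so θ = 73.7°.
That fraction of the synodic month is 73.7/360 × 29.5 d ≈ 6.04 d.

6.0 days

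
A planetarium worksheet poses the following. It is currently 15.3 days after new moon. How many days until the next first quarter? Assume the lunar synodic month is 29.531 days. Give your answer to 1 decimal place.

21.6 days

First quarter is 0.25 of the way through the cycle: age 0.25 × 29.531 = 7.383 d.
Already past this cycle's first quarter; the next is at 7.383 + 29.531 = 36.914 d, so 36.914 − 15.3 = 21.614 days.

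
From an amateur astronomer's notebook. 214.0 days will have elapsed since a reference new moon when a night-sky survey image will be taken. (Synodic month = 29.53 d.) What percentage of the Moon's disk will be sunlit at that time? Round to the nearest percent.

214.0 d spans 7 complete synodic months (7 × 29.53 = 206.71 d) plus 7.29 d.
Phase angle: θ = 360°·(7.29 d)/(29.53 d) = 88.9°.
cos 88.9° = 0.020, so f = (1 − 0.020)/2 = 0.490, so 49%.

49%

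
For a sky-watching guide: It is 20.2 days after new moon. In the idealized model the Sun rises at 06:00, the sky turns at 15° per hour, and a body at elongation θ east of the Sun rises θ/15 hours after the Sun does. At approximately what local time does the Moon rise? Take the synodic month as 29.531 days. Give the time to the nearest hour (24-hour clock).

22:00

Elongation θ = 360° × 20.2/29.531 ≈ 246.2°.
The Moon trails the Sun by θ/15 = 246.2/15 ≈ 16.42 hours.
06:00 + 16.42 h ≈ 22:25 → 22:00 to the nearest hour.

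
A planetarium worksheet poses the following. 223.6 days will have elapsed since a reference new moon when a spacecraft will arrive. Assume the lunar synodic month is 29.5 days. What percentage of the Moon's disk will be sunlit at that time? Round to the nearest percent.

94%

223.6 d spans 7 complete synodic months (7 × 29.5 = 206.50 d) plus 17.10 d.
The Moon has covered 17.10/29.5 of its cycle, so θ ≈ 360° × 17.10/29.5 = 208.7°.
cos 208.7° = (-0.877), so f = (1 − (-0.877))/2 = 0.939, so 94%.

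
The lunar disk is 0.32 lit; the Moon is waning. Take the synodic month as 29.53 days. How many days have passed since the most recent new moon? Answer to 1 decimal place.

23.9 days

cos θ = 1 − 2f = 0.360, giving a principal value of 68.9°.
Since the Moon is past full (waning), take the reflex angle: θ = 360° − 68.9° = 291.1°.
That fraction of the synodic month is 291.1/360 × 29.53 d ≈ 23.88 d.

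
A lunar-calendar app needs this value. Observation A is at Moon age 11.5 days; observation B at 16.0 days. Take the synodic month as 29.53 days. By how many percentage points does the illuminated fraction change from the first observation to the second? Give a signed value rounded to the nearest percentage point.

θ₁ = 360° × 11.5/29.53 = 140.2°, f₁ = (1 − cos θ₁)/2 = 0.884.
θ₂ = 360° × 16.0/29.53 = 195.1°, f₂ = (1 − cos θ₂)/2 = 0.983.
Change = f₂ − f₁ = +0.099 → +10 percentage points.

+10 percentage points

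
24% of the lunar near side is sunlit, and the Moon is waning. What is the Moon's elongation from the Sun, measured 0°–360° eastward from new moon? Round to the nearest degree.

301°

Invert f = (1 − cos θ)/2 to get cos θ = 1 − 2(0.24) = 0.520, hence θ₀ = arccos 0.520 = 58.7°.
A waning Moon lies in 180°–360°, so θ = 360° − 58.7° = 301.3°.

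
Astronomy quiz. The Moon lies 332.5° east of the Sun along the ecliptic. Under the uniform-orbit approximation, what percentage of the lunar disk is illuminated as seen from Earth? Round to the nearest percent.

Half-versine of 332.5°: (1 − 0.887)/2 = 0.056, i.e. 6%.

6%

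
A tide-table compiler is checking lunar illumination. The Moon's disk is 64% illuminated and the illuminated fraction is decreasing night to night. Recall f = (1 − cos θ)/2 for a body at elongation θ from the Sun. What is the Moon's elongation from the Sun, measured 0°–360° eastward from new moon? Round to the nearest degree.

cos θ = 1 − 2f = -0.280, giving a principal value of 106.3°.
Waning ⇒ past full, so θ = 360° − 106.3° = 253.7°.

254°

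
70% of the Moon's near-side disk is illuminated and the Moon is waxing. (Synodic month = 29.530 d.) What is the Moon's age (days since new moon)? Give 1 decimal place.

9.3 days

Invert f = (1 − cos θ)/2 to get cos θ = 1 − 2(0.70) = -0.400, hence θ₀ = arccos -0.400 = 113.6°.
The Moon is waxing (0°–180°), so θ = 113.6° directly.
At 360°/29.530 d per day, 113.6° corresponds to 9.32 days.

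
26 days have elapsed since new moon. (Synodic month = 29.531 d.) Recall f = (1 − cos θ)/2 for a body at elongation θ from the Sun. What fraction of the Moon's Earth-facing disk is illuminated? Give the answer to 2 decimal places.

The Moon has covered 26/29.531 of its cycle, so θ ≈ 360° × 26/29.531 = 317.0°.
cos 317.0° = 0.731, so f = (1 − 0.731)/2 = 0.135.

0.13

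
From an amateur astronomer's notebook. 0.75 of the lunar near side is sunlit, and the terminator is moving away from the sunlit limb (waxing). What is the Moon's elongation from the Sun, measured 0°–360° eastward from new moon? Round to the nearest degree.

Invert f = (1 − cos θ)/2 to get cos θ = 1 − 2(0.75) = -0.500, hence θ₀ = arccos -0.500 = 120.0°.
Waxing ⇒ before full, so θ = 120.0°.

120°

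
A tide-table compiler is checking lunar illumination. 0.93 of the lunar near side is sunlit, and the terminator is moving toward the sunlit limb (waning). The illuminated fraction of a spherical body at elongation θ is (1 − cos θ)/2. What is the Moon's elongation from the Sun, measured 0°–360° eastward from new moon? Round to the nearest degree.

211°

cos θ = 1 − 2f = -0.860, giving a principal value of 149.3°.
A waning Moon lies in 180°–360°, so θ = 360° − 149.3° = 210.7°.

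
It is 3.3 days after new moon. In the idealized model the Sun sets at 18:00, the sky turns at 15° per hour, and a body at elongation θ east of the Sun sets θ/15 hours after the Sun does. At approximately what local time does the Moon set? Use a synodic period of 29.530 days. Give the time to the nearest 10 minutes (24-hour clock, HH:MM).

20:40

Phase angle: θ = 360°·(3.3 d)/(29.530 d) = 40.2°.
Delay after the Sun = 40.2° / (15°/h) ≈ 2.68 h.
18:00 + 2.682 h ≈ 20:41 → 20:40 to the nearest ten minutes.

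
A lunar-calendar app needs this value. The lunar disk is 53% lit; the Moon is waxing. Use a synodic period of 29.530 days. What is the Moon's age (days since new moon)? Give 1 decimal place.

7.7 days

Invert f = (1 − cos θ)/2 to get cos θ = 1 − 2(0.53) = -0.060, hence θ₀ = arccos -0.060 = 93.4°.
The Moon is waxing (0°–180°), so θ = 93.4° directly.
At 360°/29.530 d per day, 93.4° corresponds to 7.66 days.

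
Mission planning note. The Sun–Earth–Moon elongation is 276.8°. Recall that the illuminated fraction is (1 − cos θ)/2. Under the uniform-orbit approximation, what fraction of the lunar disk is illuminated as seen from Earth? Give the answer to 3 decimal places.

0.441

Half-versine of 276.8°: (1 − 0.118)/2 = 0.441.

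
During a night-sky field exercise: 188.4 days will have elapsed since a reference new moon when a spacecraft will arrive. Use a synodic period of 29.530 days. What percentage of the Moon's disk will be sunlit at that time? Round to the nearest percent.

Reduce mod P: 188.4 − 6×29.530 = 11.22 d into the current lunation.
Elongation θ = 360° × 11.22/29.530 ≈ 136.8°.
Illuminated fraction = (1 − cos 136.8°)/2 = (1 − (-0.729))/2 ≈ 0.864, so 86%.

86%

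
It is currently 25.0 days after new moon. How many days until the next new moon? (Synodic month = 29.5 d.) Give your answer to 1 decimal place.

One full lunation from the last new moon is 29.5 d; remaining = 29.5 − 25.0 = 4.500 d.

4.5 days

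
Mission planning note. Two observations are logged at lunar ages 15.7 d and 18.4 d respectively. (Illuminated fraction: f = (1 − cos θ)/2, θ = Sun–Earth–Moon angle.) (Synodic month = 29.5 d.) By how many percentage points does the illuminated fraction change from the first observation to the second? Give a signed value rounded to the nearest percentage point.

-13 pp

θ₁ = 360° × 15.7/29.5 = 191.6°, f₁ = (1 − cos θ₁)/2 = 0.990.
θ₂ = 360° × 18.4/29.5 = 224.5°, f₂ = (1 − cos θ₂)/2 = 0.856.
Change = f₂ − f₁ = -0.133 → -13 percentage points.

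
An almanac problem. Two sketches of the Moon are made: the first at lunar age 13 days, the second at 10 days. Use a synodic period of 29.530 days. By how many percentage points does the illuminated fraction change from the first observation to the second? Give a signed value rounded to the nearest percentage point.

First observation: θ = 360°·13/29.530 = 158.5°, so f = 0.965.
Second observation: θ = 121.9°, f = 0.764.
Δf = 0.764 − 0.965 = -0.201, i.e. -20 pp.

-20 percentage points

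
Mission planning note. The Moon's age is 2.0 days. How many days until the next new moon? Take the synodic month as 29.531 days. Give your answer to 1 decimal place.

The next new moon completes the synodic month: 29.531 − 2.0 = 27.531 days.

27.5 days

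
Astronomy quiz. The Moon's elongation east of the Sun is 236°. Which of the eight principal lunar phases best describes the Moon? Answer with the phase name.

waning gibbous

The waning gibbous sector spans roughly 202°–248°; 236° falls inside it.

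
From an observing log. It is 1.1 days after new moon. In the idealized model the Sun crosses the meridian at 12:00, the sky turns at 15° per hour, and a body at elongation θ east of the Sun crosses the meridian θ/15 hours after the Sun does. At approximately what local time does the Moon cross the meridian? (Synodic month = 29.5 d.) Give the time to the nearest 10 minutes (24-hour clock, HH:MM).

12:50

The Moon has covered 1.1/29.5 of its cycle, so θ ≈ 360° × 1.1/29.5 = 13.4°.
The Moon trails the Sun by θ/15 = 13.4/15 ≈ 0.89 hours.
12:00 + 0.895 h ≈ 12:54 → 12:50 to the nearest ten minutes.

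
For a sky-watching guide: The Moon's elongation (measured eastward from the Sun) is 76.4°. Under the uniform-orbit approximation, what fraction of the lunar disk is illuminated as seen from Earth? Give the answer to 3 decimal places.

0.382

Half-versine of 76.4°: (1 − 0.235)/2 = 0.382.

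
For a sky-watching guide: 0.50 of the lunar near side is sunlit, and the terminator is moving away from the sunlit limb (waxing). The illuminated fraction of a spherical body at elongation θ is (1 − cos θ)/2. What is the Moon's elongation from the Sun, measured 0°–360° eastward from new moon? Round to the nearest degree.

From f = (1 − cos θ)/2: cos θ = 1 − 2×0.50 = 0.000; arccos → 90.0°.
Waxing ⇒ before full, so θ = 90.0°.

90°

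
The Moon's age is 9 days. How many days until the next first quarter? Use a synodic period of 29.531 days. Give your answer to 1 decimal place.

27.9 days

First quarter occurs at elongation 90°, i.e. at age 29.531 × 90/360 = 7.383 d.
Already past this cycle's first quarter; the next is at 7.383 + 29.531 = 36.914 d, so 36.914 − 9 = 27.914 days.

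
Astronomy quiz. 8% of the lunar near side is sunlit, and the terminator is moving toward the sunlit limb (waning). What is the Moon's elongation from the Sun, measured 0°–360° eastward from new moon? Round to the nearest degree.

327°

cos θ = 1 − 2f = 0.840, giving a principal value of 32.9°.
Waning ⇒ past full, so θ = 360° − 32.9° = 327.1°.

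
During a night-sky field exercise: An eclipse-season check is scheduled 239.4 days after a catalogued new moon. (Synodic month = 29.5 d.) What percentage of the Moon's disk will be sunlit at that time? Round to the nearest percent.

Reduce mod P: 239.4 − 8×29.5 = 3.40 d into the current lunation.
The Moon has covered 3.40/29.5 of its cycle, so θ ≈ 360° × 3.40/29.5 = 41.5°.
cos 41.5° = 0.749, so f = (1 − 0.749)/2 = 0.125, so 13%.

13%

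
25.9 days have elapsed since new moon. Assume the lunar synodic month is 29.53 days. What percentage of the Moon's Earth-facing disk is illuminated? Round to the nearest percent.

14%

The Moon has covered 25.9/29.53 of its cycle, so θ ≈ 360° × 25.9/29.53 = 315.7°.
Illuminated fraction = (1 − cos 315.7°)/2 = (1 − 0.716)/2 ≈ 0.142, so 14%.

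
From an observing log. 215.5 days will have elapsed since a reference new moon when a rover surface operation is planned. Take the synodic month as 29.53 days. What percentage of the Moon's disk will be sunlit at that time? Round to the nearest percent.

65%

Reduce mod P: 215.5 − 7×29.53 = 8.79 d into the current lunation.
Phase angle: θ = 360°·(8.79 d)/(29.53 d) = 107.2°.
cos 107.2° = (-0.295), so f = (1 − (-0.295))/2 = 0.648, so 65%.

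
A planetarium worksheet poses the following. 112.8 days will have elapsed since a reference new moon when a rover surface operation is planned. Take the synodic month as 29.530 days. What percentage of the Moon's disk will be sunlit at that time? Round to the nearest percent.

29%

112.8/29.530 = 3.820 lunations, so 3 complete cycles and 24.21 d into the next.
Phase angle: θ = 360°·(24.21 d)/(29.530 d) = 295.1°.
With cos θ = 0.425, the lit fraction is (1 − 0.425)/2 ≈ 0.288, so 29%.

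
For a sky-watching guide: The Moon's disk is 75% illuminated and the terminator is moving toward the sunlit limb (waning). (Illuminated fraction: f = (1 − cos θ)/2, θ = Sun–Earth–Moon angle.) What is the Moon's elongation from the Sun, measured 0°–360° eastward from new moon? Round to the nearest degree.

Invert f = (1 − cos θ)/2 to get cos θ = 1 − 2(0.75) = -0.500, hence θ₀ = arccos -0.500 = 120.0°.
A waning Moon lies in 180°–360°, so θ = 360° − 120.0° = 240.0°.

240°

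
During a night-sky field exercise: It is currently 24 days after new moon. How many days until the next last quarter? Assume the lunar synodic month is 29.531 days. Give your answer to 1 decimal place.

Last quarter is 0.75 of the way through the cycle: age 0.75 × 29.531 = 22.148 d.
This lunation's last quarter (22.148 d) has passed, so add one period: 51.679 − 24 = 27.679 days.

27.7 days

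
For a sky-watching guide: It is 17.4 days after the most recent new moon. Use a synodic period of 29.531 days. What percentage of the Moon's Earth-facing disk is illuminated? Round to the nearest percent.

Phase angle: θ = 360°·(17.4 d)/(29.531 d) = 212.1°.
Illuminated fraction = (1 − cos 212.1°)/2 = (1 − (-0.847))/2 ≈ 0.923, so 92%.

92%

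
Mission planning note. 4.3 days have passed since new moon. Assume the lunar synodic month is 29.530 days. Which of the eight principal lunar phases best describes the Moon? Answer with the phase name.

waxing crescent

θ ≈ 360° × 4.3/29.530 = 52°, which falls in the waxing crescent sector.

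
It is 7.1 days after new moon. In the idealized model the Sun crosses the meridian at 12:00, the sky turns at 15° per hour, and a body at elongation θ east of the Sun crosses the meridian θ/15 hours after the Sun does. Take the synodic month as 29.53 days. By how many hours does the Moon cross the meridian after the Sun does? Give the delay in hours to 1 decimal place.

The Moon has covered 7.1/29.53 of its cycle, so θ ≈ 360° × 7.1/29.53 = 86.6°.
The Moon trails the Sun by θ/15 = 86.6/15 ≈ 5.77 hours.
So the Moon crosses the meridian 5.77 h after the Sun.

5.8 h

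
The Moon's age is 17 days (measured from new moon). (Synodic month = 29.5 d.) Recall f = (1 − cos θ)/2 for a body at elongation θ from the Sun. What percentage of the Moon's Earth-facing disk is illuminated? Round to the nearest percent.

94%

The Moon has covered 17/29.5 of its cycle, so θ ≈ 360° × 17/29.5 = 207.5°.
Illuminated fraction = (1 − cos 207.5°)/2 = (1 − (-0.887))/2 ≈ 0.944, so 94%.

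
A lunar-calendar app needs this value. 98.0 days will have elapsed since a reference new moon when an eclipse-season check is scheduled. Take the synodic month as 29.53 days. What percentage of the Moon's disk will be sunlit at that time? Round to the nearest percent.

71%

98.0/29.53 = 3.319 lunations, so 3 complete cycles and 9.41 d into the next.
The Moon has covered 9.41/29.53 of its cycle, so θ ≈ 360° × 9.41/29.53 = 114.7°.
Illuminated fraction = (1 − cos 114.7°)/2 = (1 − (-0.418))/2 ≈ 0.709, so 71%.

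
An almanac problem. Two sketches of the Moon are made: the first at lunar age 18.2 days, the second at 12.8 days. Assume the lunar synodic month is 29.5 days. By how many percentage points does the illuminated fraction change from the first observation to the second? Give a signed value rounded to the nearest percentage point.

θ₁ = 360° × 18.2/29.5 = 222.1°, f₁ = (1 − cos θ₁)/2 = 0.871.
θ₂ = 360° × 12.8/29.5 = 156.2°, f₂ = (1 − cos θ₂)/2 = 0.957.
Change = f₂ − f₁ = +0.087 → +9 percentage points.

+9 percentage points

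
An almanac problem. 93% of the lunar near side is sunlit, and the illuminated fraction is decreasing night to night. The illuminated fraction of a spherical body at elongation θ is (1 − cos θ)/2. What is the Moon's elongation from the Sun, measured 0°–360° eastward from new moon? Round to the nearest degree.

Invert f = (1 − cos θ)/2 to get cos θ = 1 − 2(0.93) = -0.860, hence θ₀ = arccos -0.860 = 149.3°.
A waning Moon lies in 180°–360°, so θ = 360° − 149.3° = 210.7°.

211°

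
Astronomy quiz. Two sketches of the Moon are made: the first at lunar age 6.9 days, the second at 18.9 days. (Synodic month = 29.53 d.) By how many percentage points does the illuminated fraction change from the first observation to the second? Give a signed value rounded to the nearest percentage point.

θ₁ = 360° × 6.9/29.53 = 84.1°, f₁ = (1 − cos θ₁)/2 = 0.449.
θ₂ = 360° × 18.9/29.53 = 230.4°, f₂ = (1 − cos θ₂)/2 = 0.819.
Change = f₂ − f₁ = +0.370 → +37 percentage points.

+37 pp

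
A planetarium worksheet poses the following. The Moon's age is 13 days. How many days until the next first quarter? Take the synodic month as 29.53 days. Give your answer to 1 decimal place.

23.9 days

First quarter is 0.25 of the way through the cycle: age 0.25 × 29.53 = 7.383 d.
Already past this cycle's first quarter; the next is at 7.383 + 29.53 = 36.913 d, so 36.913 − 13 = 23.913 days.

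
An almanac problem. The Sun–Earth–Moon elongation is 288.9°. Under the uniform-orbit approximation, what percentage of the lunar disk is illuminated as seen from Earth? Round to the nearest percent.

Half-versine of 288.9°: (1 − 0.324)/2 = 0.338, i.e. 34%.

34%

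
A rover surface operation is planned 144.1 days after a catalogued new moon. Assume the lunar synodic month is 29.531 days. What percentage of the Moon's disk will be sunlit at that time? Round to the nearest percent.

144.1/29.531 = 4.880 lunations, so 4 complete cycles and 25.98 d into the next.
The Moon has covered 25.98/29.531 of its cycle, so θ ≈ 360° × 25.98/29.531 = 316.7°.
Illuminated fraction = (1 − cos 316.7°)/2 = (1 − 0.727)/2 ≈ 0.136, so 14%.

14%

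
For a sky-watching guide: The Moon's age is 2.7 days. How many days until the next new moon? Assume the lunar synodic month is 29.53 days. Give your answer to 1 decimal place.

One full lunation from the last new moon is 29.53 d; remaining = 29.53 − 2.7 = 26.830 d.

26.8 days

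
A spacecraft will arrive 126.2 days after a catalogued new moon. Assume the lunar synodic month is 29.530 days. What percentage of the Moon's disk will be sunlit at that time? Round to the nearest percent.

57%

126.2/29.530 = 4.274 lunations, so 4 complete cycles and 8.08 d into the next.
The Moon has covered 8.08/29.530 of its cycle, so θ ≈ 360° × 8.08/29.530 = 98.5°.
cos 98.5° = (-0.148), so f = (1 − (-0.148))/2 = 0.574, so 57%.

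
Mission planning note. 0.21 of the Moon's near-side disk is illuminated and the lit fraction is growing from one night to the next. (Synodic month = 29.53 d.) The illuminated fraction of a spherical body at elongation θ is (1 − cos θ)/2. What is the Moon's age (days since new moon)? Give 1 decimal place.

4.5 days

cos θ = 1 − 2f = 0.580, giving a principal value of 54.5°.
The Moon is waxing (0°–180°), so θ = 54.5° directly.
Age = 29.53 × 54.5°/360° ≈ 4.47 days.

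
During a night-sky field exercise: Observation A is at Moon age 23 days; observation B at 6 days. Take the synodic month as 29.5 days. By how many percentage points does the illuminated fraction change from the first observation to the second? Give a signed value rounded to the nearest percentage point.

θ₁ = 360° × 23/29.5 = 280.7°, f₁ = (1 − cos θ₁)/2 = 0.407.
θ₂ = 360° × 6/29.5 = 73.2°, f₂ = (1 − cos θ₂)/2 = 0.356.
Change = f₂ − f₁ = -0.052 → -5 percentage points.

-5 percentage points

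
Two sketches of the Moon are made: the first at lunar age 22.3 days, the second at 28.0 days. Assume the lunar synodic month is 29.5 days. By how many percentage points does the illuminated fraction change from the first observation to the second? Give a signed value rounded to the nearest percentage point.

-46 percentage points

First observation: θ = 360°·22.3/29.5 = 272.1°, so f = 0.481.
Second observation: θ = 341.7°, f = 0.025.
Δf = 0.025 − 0.481 = -0.456, i.e. -46 pp.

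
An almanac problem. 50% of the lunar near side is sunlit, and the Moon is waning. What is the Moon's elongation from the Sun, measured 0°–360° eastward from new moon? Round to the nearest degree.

cos θ = 1 − 2f = 0.000, giving a principal value of 90.0°.
Since the Moon is past full (waning), take the reflex angle: θ = 360° − 90.0° = 270.0°.

270°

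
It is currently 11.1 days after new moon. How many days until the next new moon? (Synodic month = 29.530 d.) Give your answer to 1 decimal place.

The next new moon completes the synodic month: 29.530 − 11.1 = 18.430 days.

18.4 days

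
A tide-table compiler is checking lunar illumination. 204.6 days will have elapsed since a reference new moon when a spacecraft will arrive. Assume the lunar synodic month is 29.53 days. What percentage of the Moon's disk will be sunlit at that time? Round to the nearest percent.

5%

204.6 d spans 6 complete synodic months (6 × 29.53 = 177.18 d) plus 27.42 d.
Phase angle: θ = 360°·(27.42 d)/(29.53 d) = 334.3°.
cos 334.3° = 0.901, so f = (1 − 0.901)/2 = 0.050, so 5%.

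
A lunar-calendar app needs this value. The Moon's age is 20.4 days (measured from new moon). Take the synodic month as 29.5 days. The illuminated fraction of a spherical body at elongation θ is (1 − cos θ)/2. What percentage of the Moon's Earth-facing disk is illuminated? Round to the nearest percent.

68%

Elongation θ = 360° × 20.4/29.5 ≈ 248.9°.
With cos θ = (-0.359), the lit fraction is (1 − (-0.359))/2 ≈ 0.680, so 68%.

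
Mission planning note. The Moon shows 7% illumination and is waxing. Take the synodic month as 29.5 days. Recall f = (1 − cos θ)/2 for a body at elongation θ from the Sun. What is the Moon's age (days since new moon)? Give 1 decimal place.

Invert f = (1 − cos θ)/2 to get cos θ = 1 − 2(0.07) = 0.860, hence θ₀ = arccos 0.860 = 30.7°.
Before full moon the principal value applies: θ = 30.7°.
Age = 29.5 × 30.7°/360° ≈ 2.51 days.

2.5 days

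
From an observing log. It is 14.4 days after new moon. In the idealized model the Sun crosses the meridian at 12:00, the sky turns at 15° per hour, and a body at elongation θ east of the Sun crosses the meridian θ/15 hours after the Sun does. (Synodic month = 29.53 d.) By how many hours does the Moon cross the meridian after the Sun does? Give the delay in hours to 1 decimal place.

The Moon has covered 14.4/29.53 of its cycle, so θ ≈ 360° × 14.4/29.53 = 175.6°.
The Moon trails the Sun by θ/15 = 175.6/15 ≈ 11.70 hours.
So the Moon crosses the meridian 11.70 h after the Sun.

11.7 h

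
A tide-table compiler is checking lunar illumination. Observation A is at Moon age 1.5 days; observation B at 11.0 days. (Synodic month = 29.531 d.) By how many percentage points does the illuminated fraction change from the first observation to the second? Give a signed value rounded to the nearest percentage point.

+82 percentage points

First observation: θ = 360°·1.5/29.531 = 18.3°, so f = 0.025.
Second observation: θ = 134.1°, f = 0.848.
Δf = 0.848 − 0.025 = +0.823, i.e. +82 pp.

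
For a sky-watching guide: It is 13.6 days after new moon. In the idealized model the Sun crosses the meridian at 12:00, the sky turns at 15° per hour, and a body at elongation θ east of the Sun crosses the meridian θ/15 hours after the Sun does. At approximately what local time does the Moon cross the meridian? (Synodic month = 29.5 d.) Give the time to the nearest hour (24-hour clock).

Phase angle: θ = 360°·(13.6 d)/(29.5 d) = 166.0°.
Delay after the Sun = 166.0° / (15°/h) ≈ 11.06 h.
12:00 + 11.06 h ≈ 23:04 → 23:00 to the nearest hour.

23:00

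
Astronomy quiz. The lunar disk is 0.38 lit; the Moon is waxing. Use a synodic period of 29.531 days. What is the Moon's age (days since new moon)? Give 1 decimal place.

6.2 days

Invert f = (1 − cos θ)/2 to get cos θ = 1 − 2(0.38) = 0.240, hence θ₀ = arccos 0.240 = 76.1°.
Before full moon the principal value applies: θ = 76.1°.
That fraction of the synodic month is 76.1/360 × 29.531 d ≈ 6.24 d.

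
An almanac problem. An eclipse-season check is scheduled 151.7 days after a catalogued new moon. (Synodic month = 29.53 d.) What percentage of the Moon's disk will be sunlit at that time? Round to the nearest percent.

151.7 d spans 5 complete synodic months (5 × 29.53 = 147.65 d) plus 4.05 d.
Phase angle: θ = 360°·(4.05 d)/(29.53 d) = 49.4°.
cos 49.4° = 0.651, so f = (1 − 0.651)/2 = 0.174, so 17%.

17%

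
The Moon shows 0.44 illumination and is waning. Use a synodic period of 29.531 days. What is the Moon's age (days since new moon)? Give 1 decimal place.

22.7 days

From f = (1 − cos θ)/2: cos θ = 1 − 2×0.44 = 0.120; arccos → 83.1°.
Waning ⇒ past full, so θ = 360° − 83.1° = 276.9°.
At 360°/29.531 d per day, 276.9° corresponds to 22.71 days.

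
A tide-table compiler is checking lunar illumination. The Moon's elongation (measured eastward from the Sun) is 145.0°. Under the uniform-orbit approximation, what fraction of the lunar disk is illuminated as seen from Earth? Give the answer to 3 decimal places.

cos 145.0° = (-0.819), so f = (1 − (-0.819))/2 = 0.910.

0.910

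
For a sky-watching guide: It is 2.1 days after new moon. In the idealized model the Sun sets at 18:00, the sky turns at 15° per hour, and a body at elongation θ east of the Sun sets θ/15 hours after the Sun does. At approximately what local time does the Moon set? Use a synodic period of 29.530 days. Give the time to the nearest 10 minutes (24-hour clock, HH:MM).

Phase angle: θ = 360°·(2.1 d)/(29.530 d) = 25.6°.
The Moon trails the Sun by θ/15 = 25.6/15 ≈ 1.71 hours.
18:00 + 1.707 h ≈ 19:42 → 19:40 to the nearest ten minutes.

19:40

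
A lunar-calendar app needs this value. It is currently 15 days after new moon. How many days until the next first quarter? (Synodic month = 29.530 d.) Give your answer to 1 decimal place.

21.9 days

First quarter is 0.25 of the way through the cycle: age 0.25 × 29.530 = 7.383 d.
This lunation's first quarter (7.383 d) has passed, so add one period: 36.913 − 15 = 21.913 days.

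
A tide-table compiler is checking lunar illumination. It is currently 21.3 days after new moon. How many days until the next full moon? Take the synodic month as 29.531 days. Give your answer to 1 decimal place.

23.0 days

Full moon is 0.5 of the way through the cycle: age 0.5 × 29.531 = 14.765 d.
Already past this cycle's full moon; the next is at 14.765 + 29.531 = 44.296 d, so 44.296 − 21.3 = 22.996 days.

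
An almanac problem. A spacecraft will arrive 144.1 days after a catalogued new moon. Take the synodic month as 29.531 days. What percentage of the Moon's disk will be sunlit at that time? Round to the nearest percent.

144.1/29.531 = 4.880 lunations, so 4 complete cycles and 25.98 d into the next.
Elongation θ = 360° × 25.98/29.531 ≈ 316.7°.
cos 316.7° = 0.727, so f = (1 − 0.727)/2 = 0.136, so 14%.

14%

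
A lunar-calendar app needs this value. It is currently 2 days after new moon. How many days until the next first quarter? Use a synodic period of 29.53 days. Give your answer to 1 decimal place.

5.4 days

First quarter is 0.25 of the way through the cycle: age 0.25 × 29.53 = 7.383 d.
That is 7.383 − 2 = 5.383 days ahead.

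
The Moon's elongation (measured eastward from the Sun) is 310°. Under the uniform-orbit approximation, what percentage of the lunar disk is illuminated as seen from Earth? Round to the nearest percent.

cos 310° = 0.643, so f = (1 − 0.643)/2 = 0.179, i.e. 18%.

18%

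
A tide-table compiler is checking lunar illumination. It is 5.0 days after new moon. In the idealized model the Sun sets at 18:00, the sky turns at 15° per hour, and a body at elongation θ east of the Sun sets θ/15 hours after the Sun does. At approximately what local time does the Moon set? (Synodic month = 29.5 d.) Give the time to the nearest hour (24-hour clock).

22:00

The Moon has covered 5.0/29.5 of its cycle, so θ ≈ 360° × 5.0/29.5 = 61.0°.
Delay after the Sun = 61.0° / (15°/h) ≈ 4.07 h.
18:00 + 4.07 h ≈ 22:04 → 22:00 to the nearest hour.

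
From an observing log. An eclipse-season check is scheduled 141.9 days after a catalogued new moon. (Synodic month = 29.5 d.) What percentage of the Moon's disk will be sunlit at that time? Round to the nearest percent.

Reduce mod P: 141.9 − 4×29.5 = 23.90 d into the current lunation.
Elongation θ = 360° × 23.90/29.5 ≈ 291.7°.
With cos θ = 0.369, the lit fraction is (1 − 0.369)/2 ≈ 0.315, so 32%.

32%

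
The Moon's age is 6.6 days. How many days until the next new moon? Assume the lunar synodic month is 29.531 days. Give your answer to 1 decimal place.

22.9 days

One full lunation from the last new moon is 29.531 d; remaining = 29.531 − 6.6 = 22.931 d.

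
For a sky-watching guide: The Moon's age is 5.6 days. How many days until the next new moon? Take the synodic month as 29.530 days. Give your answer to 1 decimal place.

One full lunation from the last new moon is 29.530 d; remaining = 29.530 − 5.6 = 23.930 d.

23.9 days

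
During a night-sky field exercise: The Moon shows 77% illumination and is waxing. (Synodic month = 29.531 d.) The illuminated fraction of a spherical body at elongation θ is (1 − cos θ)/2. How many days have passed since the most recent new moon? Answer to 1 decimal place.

10.1 days

From f = (1 − cos θ)/2: cos θ = 1 − 2×0.77 = -0.540; arccos → 122.7°.
The Moon is waxing (0°–180°), so θ = 122.7° directly.
That fraction of the synodic month is 122.7/360 × 29.531 d ≈ 10.06 d.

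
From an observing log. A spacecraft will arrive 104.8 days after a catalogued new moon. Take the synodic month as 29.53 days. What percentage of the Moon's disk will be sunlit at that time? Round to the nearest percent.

104.8/29.53 = 3.549 lunations, so 3 complete cycles and 16.21 d into the next.
Elongation θ = 360° × 16.21/29.53 ≈ 197.6°.
Illuminated fraction = (1 − cos 197.6°)/2 = (1 − (-0.953))/2 ≈ 0.977, so 98%.

98%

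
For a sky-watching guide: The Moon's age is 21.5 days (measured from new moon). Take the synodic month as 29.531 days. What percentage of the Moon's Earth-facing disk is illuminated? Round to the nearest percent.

57%

The Moon has covered 21.5/29.531 of its cycle, so θ ≈ 360° × 21.5/29.531 = 262.1°.
Illuminated fraction = (1 − cos 262.1°)/2 = (1 − (-0.137))/2 ≈ 0.569, so 57%.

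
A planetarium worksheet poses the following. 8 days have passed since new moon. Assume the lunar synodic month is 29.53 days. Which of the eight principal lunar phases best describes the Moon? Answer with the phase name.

At 8/29.53 of the cycle, θ ≈ 98° — the first quarter range.

first quarter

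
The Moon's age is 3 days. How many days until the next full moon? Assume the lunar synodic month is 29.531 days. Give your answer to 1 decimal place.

Full moon occurs at elongation 180°, i.e. at age 29.531 × 180/360 = 14.765 d.
So 11.765 days remain (14.765 − 3).

11.8 days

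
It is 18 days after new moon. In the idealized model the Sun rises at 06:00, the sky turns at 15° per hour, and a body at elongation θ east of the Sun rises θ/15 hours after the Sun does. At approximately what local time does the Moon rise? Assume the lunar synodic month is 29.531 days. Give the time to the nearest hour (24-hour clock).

21:00

The Moon has covered 18/29.531 of its cycle, so θ ≈ 360° × 18/29.531 = 219.4°.
Delay after the Sun = 219.4° / (15°/h) ≈ 14.63 h.
06:00 + 14.63 h ≈ 20:38 → 21:00 to the nearest hour.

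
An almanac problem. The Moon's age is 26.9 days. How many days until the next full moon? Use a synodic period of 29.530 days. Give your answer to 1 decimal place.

Full moon occurs at elongation 180°, i.e. at age 29.530 × 180/360 = 14.765 d.
This lunation's full moon (14.765 d) has passed, so add one period: 44.295 − 26.9 = 17.395 days.

17.4 days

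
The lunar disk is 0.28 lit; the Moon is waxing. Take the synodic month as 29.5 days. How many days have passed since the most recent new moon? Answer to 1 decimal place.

5.2 days

Invert f = (1 − cos θ)/2 to get cos θ = 1 − 2(0.28) = 0.440, hence θ₀ = arccos 0.440 = 63.9°.
Waxing ⇒ before full, so θ = 63.9°.
That fraction of the synodic month is 63.9/360 × 29.5 d ≈ 5.24 d.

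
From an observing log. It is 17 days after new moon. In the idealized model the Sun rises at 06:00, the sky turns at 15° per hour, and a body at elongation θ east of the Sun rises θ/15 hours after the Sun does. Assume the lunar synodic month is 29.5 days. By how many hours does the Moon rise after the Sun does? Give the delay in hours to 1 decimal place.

Elongation θ = 360° × 17/29.5 ≈ 207.5°.
At 15° of sky rotation per hour, 207.5° corresponds to a 13.83 h lag.
So the Moon rises 13.83 h after the Sun.

13.8 h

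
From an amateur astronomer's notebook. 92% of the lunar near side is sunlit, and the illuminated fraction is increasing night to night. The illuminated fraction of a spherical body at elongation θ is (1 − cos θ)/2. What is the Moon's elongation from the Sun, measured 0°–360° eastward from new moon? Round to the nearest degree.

147°

Invert f = (1 − cos θ)/2 to get cos θ = 1 − 2(0.92) = -0.840, hence θ₀ = arccos -0.840 = 147.1°.
The Moon is waxing (0°–180°), so θ = 147.1° directly.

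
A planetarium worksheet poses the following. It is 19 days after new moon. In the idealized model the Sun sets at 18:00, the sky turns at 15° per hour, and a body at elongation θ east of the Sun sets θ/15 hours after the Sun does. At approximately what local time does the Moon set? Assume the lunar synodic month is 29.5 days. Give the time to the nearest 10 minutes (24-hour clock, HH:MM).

The Moon has covered 19/29.5 of its cycle, so θ ≈ 360° × 19/29.5 = 231.9°.
Delay after the Sun = 231.9° / (15°/h) ≈ 15.46 h.
18:00 + 15.458 h ≈ 09:27 → 09:30 to the nearest ten minutes.

09:30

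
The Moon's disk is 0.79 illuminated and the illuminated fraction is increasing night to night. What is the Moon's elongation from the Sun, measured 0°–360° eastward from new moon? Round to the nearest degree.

From f = (1 − cos θ)/2: cos θ = 1 − 2×0.79 = -0.580; arccos → 125.5°.
Waxing ⇒ before full, so θ = 125.5°.

125°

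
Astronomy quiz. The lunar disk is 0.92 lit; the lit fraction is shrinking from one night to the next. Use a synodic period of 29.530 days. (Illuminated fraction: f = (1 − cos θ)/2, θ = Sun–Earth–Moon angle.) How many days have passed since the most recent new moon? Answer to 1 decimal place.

17.5 days

Invert f = (1 − cos θ)/2 to get cos θ = 1 − 2(0.92) = -0.840, hence θ₀ = arccos -0.840 = 147.1°.
Waning ⇒ past full, so θ = 360° − 147.1° = 212.9°.
Age = 29.530 × 212.9°/360° ≈ 17.46 days.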